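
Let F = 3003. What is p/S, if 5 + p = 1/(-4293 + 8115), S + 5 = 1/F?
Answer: 210199/210196 ≈ 1.0000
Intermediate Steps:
S = -15014/3003 (S = -5 + 1/3003 = -15014/3003 ≈ -4.9997)
p = -19109/3822 (p = -5 + 1/(-4293 + 8115) = -5 + 1/3822 = -19109/3822 ≈ -4.9997)
p/S = -19109/(3822*(-15014/3003)) = -19109/3822*(-3003/15014) = 210199/210196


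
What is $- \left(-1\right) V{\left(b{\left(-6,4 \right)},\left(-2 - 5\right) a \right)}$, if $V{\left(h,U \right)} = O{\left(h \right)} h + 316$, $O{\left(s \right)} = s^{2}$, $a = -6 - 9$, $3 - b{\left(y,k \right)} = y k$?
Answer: $19999$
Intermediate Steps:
$b{\left(y,k \right)} = 3 - k y$ ($b{\left(y,k \right)} = 3 - y k = 3 - k y$)
$a = -15$
$V{\left(h,U \right)} = 316 + h^{3}$ ($V{\left(h,U \right)} = h^{2} h + 316 = h^{3} + 316 = 316 + h^{3}$)
$- \left(-1\right) V{\left(b{\left(-6,4 \right)},\left(-2 - 5\right) a \right)} = - \left(-1\right) \left(316 + \left(3 - 4 \left(-6\right)\right)^{3}\right) = - \left(-1\right) \left(316 + \left(3 + 24\right)^{3}\right) = - \left(-1\right) \left(316 + 27^{3}\right) = - \left(-1\right) \left(316 + 19683\right) = - \left(-1\right) 19999 = \left(-1\right) \left(-19999\right) = 19999$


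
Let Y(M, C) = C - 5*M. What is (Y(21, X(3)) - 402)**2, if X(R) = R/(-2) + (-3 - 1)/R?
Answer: 9357481/36 ≈ 2.5993e+5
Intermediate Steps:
X(R) = -4/R - R/2 (X(R) = R*(-1/2) - 4/R = -R/2 - 4/R = -4/R - R/2)
(Y(21, X(3)) - 402)**2 = (((-4/3 - 1/2*3) - 5*21) - 402)**2 = (((-4*1/3 - 3/2) - 105) - 402)**2 = (((-4/3 - 3/2) - 105) - 402)**2 = ((-17/6 - 105) - 402)**2 = (-647/6 - 402)**2 = (-3059/6)**2 = 9357481/36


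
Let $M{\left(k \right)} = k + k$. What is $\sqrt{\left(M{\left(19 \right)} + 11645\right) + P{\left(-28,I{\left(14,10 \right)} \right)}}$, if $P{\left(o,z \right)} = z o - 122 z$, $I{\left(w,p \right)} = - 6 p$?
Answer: $\sqrt{20683} \approx 143.82$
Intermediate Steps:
$P{\left(o,z \right)} = - 122 z + o z$ ($P{\left(o,z \right)} = o z - 122 z = - 122 z + o z$)
$M{\left(k \right)} = 2 k$
$\sqrt{\left(M{\left(19 \right)} + 11645\right) + P{\left(-28,I{\left(14,10 \right)} \right)}} = \sqrt{\left(2 \cdot 19 + 11645\right) + \left(-6\right) 10 \left(-122 - 28\right)} = \sqrt{\left(38 + 11645\right) - -9000} = \sqrt{11683 + 9000} = \sqrt{20683}$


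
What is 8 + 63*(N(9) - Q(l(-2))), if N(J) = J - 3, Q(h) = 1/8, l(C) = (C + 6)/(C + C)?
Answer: 3025/8 ≈ 378.13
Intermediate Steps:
l(C) = (6 + C)/(2*C) (l(C) = (6 + C)/((2*C)) = (6 + C)*(1/(2*C)) = (6 + C)/(2*C))
Q(h) = ⅛
N(J) = -3 + J
8 + 63*(N(9) - Q(l(-2))) = 8 + 63*((-3 + 9) - 1*⅛) = 8 + 63*(6 - ⅛) = 8 + 63*(47/8) = 8 + 2961/8 = 3025/8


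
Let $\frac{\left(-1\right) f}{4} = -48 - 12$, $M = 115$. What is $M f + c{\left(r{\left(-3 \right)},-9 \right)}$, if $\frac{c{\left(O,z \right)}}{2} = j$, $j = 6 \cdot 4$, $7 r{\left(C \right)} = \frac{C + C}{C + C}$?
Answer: $27648$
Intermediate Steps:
$r{\left(C \right)} = \frac{1}{7}$ ($r{\left(C \right)} = \frac{\left(C + C\right) \frac{1}{C + C}}{7} = \frac{2 C \frac{1}{2 C}}{7} = \frac{1}{7} \cdot 1 = \frac{1}{7}$)
$j = 24$
$f = 240$ ($f = - 4 \left(-48 - 12\right) = \left(-4\right) \left(-60\right) = 240$)
$c{\left(O,z \right)} = 48$ ($c{\left(O,z \right)} = 2 \cdot 24 = 48$)
$M f + c{\left(r{\left(-3 \right)},-9 \right)} = 115 \cdot 240 + 48 = 27600 + 48 = 27648$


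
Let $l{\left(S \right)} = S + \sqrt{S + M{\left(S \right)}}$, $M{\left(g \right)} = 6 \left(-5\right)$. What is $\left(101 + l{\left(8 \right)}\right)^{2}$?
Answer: $\left(109 + i \sqrt{22}\right)^{2} \approx 11859.0 + 1022.5 i$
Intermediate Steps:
$M{\left(g \right)} = -30$
$l{\left(S \right)} = S + \sqrt{-30 + S}$ ($l{\left(S \right)} = S + \sqrt{S - 30} = S + \sqrt{-30 + S}$)
$\left(101 + l{\left(8 \right)}\right)^{2} = \left(101 + \left(8 + \sqrt{-30 + 8}\right)\right)^{2} = \left(101 + \left(8 + \sqrt{-22}\right)\right)^{2} = \left(101 + \left(8 + i \sqrt{22}\right)\right)^{2} = \left(109 + i \sqrt{22}\right)^{2}$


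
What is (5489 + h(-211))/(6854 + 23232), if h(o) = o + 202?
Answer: 2740/15043 ≈ 0.18214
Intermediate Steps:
h(o) = 202 + o
(5489 + h(-211))/(6854 + 23232) = (5489 + (202 - 211))/(6854 + 23232) = (5489 - 9)/30086 = 5480*(1/30086) = 2740/15043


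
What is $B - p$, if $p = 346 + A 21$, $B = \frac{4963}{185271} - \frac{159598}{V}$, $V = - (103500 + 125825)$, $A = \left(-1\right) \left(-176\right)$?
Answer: $- \frac{171702846706117}{42487272075} \approx -4041.3$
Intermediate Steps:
$A = 176$
$V = -229325$ ($V = \left(-1\right) 229325 = -229325$)
$B = \frac{30707021033}{42487272075}$ ($B = \frac{4963}{185271} - \frac{159598}{-229325} = 4963 \cdot \frac{1}{185271} - - \frac{159598}{229325} = \frac{4963}{185271} + \frac{159598}{229325} = \frac{30707021033}{42487272075} \approx 0.72273$)
$p = 4042$ ($p = 346 + 176 \cdot 21 = 346 + 3696 = 4042$)
$B - p = \frac{30707021033}{42487272075} - 4042 = - \frac{171702846706117}{42487272075}$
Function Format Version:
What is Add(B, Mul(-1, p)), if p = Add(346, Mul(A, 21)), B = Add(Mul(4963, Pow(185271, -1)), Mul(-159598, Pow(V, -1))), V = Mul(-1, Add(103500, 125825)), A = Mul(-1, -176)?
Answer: Rational(-171702846706117, 42487272075) ≈ -4041.3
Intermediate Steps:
A = 176
V = -229325 (V = Mul(-1, 229325) = -229325)
B = Rational(30707021033, 42487272075) (B = Add(Mul(4963, Pow(185271, -1)), Mul(-159598, Pow(-229325, -1))) = Add(Mul(4963, Rational(1, 185271)), Mul(-159598, Rational(-1, 229325))) = Add(Rational(4963, 185271), Rational(159598, 229325)) = Rational(30707021033, 42487272075) ≈ 0.72273)
p = 4042 (p = Add(346, Mul(176, 21)) = Add(346, 3696) = 4042)
Add(B, Mul(-1, p)) = Add(Rational(30707021033, 42487272075), Mul(-1, 4042)) = Add(Rational(30707021033, 42487272075), -4042) = Rational(-171702846706117, 42487272075)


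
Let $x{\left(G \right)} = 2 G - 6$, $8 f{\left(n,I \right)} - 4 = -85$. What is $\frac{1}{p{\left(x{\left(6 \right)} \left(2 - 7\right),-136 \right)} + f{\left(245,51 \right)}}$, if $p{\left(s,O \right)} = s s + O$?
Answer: $\frac{8}{6031} \approx 0.0013265$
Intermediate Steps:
$f{\left(n,I \right)} = - \frac{81}{8}$ ($f{\left(n,I \right)} = \frac{1}{2} + \frac{1}{8} \left(-85\right) = \frac{1}{2} - \frac{85}{8} = - \frac{81}{8}$)
$x{\left(G \right)} = -6 + 2 G$ ($x{\left(G \right)} = 2 G - 6 = -6 + 2 G$)
$p{\left(s,O \right)} = O + s^{2}$ ($p{\left(s,O \right)} = s^{2} + O = O + s^{2}$)
$\frac{1}{p{\left(x{\left(6 \right)} \left(2 - 7\right),-136 \right)} + f{\left(245,51 \right)}} = \frac{1}{\left(-136 + \left(\left(-6 + 2 \cdot 6\right) \left(2 - 7\right)\right)^{2}\right) - \frac{81}{8}} = \frac{1}{\left(-136 + \left(\left(-6 + 12\right) \left(-5\right)\right)^{2}\right) - \frac{81}{8}} = \frac{1}{\left(-136 + \left(6 \left(-5\right)\right)^{2}\right) - \frac{81}{8}} = \frac{1}{\left(-136 + \left(-30\right)^{2}\right) - \frac{81}{8}} = \frac{1}{\left(-136 + 900\right) - \frac{81}{8}} = \frac{1}{764 - \frac{81}{8}} = \frac{1}{\frac{6031}{8}} = \frac{8}{6031}$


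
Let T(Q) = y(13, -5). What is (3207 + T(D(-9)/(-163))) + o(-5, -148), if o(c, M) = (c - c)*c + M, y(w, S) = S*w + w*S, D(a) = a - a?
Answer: 2929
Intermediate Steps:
D(a) = 0
y(w, S) = 2*S*w (y(w, S) = S*w + S*w = 2*S*w)
T(Q) = -130 (T(Q) = 2*(-5)*13 = -130)
o(c, M) = M (o(c, M) = 0*c + M = 0 + M = M)
(3207 + T(D(-9)/(-163))) + o(-5, -148) = (3207 - 130) - 148 = 3077 - 148 = 2929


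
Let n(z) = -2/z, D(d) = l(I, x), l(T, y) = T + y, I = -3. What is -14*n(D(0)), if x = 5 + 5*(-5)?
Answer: -28/23 ≈ -1.2174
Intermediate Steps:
x = -20 (x = 5 - 25 = -20)
D(d) = -23 (D(d) = -3 - 20 = -23)
-14*n(D(0)) = -(-28)/(-23) = -(-28)*(-1)/23 = -14*2/23 = -28/23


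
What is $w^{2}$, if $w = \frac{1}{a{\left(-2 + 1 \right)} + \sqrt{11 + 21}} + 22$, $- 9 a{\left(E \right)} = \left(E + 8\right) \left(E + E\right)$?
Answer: $\frac{691374337}{1435204} + \frac{2129733 \sqrt{2}}{358801} \approx 490.12$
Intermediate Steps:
$a{\left(E \right)} = - \frac{2 E \left(8 + E\right)}{9}$ ($a{\left(E \right)} = - \frac{\left(E + 8\right) \left(E + E\right)}{9} = - \frac{\left(8 + E\right) 2 E}{9} = - \frac{2 E \left(8 + E\right)}{9}$)
$w = 22 + \frac{1}{\frac{14}{9} + 4 \sqrt{2}}$ ($w = \frac{1}{- \frac{2 \left(-2 + 1\right) \left(8 + \left(-2 + 1\right)\right)}{9} + \sqrt{11 + 21}} + 22 = \frac{1}{\left(- \frac{2}{9}\right) \left(-1\right) \left(8 - 1\right) + \sqrt{32}} + 22 = \frac{1}{\left(- \frac{2}{9}\right) \left(-1\right) 7 + 4 \sqrt{2}} + 22 = \frac{1}{\frac{14}{9} + 4 \sqrt{2}} + 22 = 22 + \frac{1}{\frac{14}{9} + 4 \sqrt{2}} \approx 22.139$)
$w^{2} = \left(\frac{26293}{1198} + \frac{81 \sqrt{2}}{599}\right)^{2}$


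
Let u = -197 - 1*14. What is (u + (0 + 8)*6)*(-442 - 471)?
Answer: 148819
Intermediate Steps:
u = -211 (u = -197 - 14 = -211)
(u + (0 + 8)*6)*(-442 - 471) = (-211 + (0 + 8)*6)*(-442 - 471) = (-211 + 8*6)*(-913) = (-211 + 48)*(-913) = -163*(-913) = 148819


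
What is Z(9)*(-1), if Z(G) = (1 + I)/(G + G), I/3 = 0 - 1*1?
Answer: 1/9 ≈ 0.11111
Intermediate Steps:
I = -3 (I = 3*(0 - 1*1) = 3*(0 - 1) = 3*(-1) = -3)
Z(G) = -1/G (Z(G) = (1 - 3)/(G + G) = -2*1/(2*G) = -1/G)
Z(9)*(-1) = -1/9*(-1) = 1/9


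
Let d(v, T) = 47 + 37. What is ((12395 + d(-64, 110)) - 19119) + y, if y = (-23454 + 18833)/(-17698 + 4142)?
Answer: -90007219/13556 ≈ -6639.7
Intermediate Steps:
d(v, T) = 84
y = 4621/13556 (y = -4621/(-13556) = -4621*(-1/13556) = 4621/13556 ≈ 0.34088)
((12395 + d(-64, 110)) - 19119) + y = ((12395 + 84) - 19119) + 4621/13556 = (12479 - 19119) + 4621/13556 = -6640 + 4621/13556 = -90007219/13556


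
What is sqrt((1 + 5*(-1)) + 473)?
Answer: sqrt(469) ≈ 21.656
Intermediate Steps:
sqrt((1 + 5*(-1)) + 473) = sqrt((1 - 5) + 473) = sqrt(-4 + 473) = sqrt(469)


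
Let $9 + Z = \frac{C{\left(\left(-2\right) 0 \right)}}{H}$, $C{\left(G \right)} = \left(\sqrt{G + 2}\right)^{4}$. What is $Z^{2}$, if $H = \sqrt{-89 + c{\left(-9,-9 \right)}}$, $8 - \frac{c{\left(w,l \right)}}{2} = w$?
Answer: $\frac{4439}{55} + \frac{72 i \sqrt{55}}{55} \approx 80.709 + 9.7085 i$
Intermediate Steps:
$c{\left(w,l \right)} = 16 - 2 w$
$H = i \sqrt{55}$ ($H = \sqrt{-89 + \left(16 - -18\right)} = \sqrt{-89 + \left(16 + 18\right)} = \sqrt{-89 + 34} = \sqrt{-55} = i \sqrt{55} \approx 7.4162 i$)
$C{\left(G \right)} = \left(2 + G\right)^{2}$ ($C{\left(G \right)} = \left(\sqrt{2 + G}\right)^{4} = \left(2 + G\right)^{2}$)
$Z = -9 - \frac{4 i \sqrt{55}}{55}$ ($Z = -9 + \frac{\left(2 - 0\right)^{2}}{i \sqrt{55}} = -9 + \left(2 + 0\right)^{2} \left(- \frac{i \sqrt{55}}{55}\right) = -9 + 2^{2} \left(- \frac{i \sqrt{55}}{55}\right) = -9 + 4 \left(- \frac{i \sqrt{55}}{55}\right) = -9 - \frac{4 i \sqrt{55}}{55} \approx -9.0 - 0.53936 i$)
$Z^{2} = \left(-9 - \frac{4 i \sqrt{55}}{55}\right)^{2}$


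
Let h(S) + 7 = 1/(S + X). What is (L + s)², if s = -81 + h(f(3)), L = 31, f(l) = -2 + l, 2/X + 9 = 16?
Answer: 256036/81 ≈ 3160.9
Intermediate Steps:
X = 2/7 (X = 2/(-9 + 16) = 2/7 ≈ 0.28571)
h(S) = -7 + 1/(2/7 + S) (h(S) = -7 + 1/(S + 2/7) = -7 + 1/(2/7 + S))
s = -785/9 (s = -81 + 7*(-1 - 7*(-2 + 3))/(2 + 7*(-2 + 3)) = -81 + 7*(-1 - 7*1)/(2 + 7*1) = -81 + 7*(-1 - 7)/(2 + 7) = -81 + 7*(-8)/9 = -81 + 7*(⅑)*(-8) = -81 - 56/9 = -785/9 ≈ -87.222)
(L + s)² = (31 - 785/9)² = (-506/9)² = 256036/81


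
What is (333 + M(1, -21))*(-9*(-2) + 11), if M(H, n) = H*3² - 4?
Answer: 9802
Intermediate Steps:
M(H, n) = -4 + 9*H (M(H, n) = H*9 - 4 = 9*H - 4 = -4 + 9*H)
(333 + M(1, -21))*(-9*(-2) + 11) = (333 + (-4 + 9*1))*(-9*(-2) + 11) = (333 + (-4 + 9))*(18 + 11) = (333 + 5)*29 = 338*29 = 9802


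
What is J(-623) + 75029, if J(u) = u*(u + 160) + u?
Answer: 362855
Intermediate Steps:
J(u) = u + u*(160 + u) (J(u) = u*(160 + u) + u = u + u*(160 + u))
J(-623) + 75029 = -623*(161 - 623) + 75029 = -623*(-462) + 75029 = 287826 + 75029 = 362855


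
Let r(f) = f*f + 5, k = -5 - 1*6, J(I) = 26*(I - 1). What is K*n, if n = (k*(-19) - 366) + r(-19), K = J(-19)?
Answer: -108680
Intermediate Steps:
J(I) = -26 + 26*I (J(I) = 26*(-1 + I) = -26 + 26*I)
K = -520 (K = -26 + 26*(-19) = -26 - 494 = -520)
k = -11 (k = -5 - 6 = -11)
r(f) = 5 + f**2 (r(f) = f**2 + 5 = 5 + f**2)
n = 209 (n = (-11*(-19) - 366) + (5 + (-19)**2) = (209 - 366) + (5 + 361) = -157 + 366 = 209)
K*n = -520*209 = -108680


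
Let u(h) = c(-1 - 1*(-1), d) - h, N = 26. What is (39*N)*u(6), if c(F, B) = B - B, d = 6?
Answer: -6084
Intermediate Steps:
c(F, B) = 0
u(h) = -h (u(h) = 0 - h = -h)
(39*N)*u(6) = (39*26)*(-1*6) = 1014*(-6) = -6084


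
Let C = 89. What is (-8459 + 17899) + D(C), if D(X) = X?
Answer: 9529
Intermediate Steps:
(-8459 + 17899) + D(C) = (-8459 + 17899) + 89 = 9440 + 89 = 9529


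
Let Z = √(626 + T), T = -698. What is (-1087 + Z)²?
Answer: 1181497 - 13044*I*√2 ≈ 1.1815e+6 - 18447.0*I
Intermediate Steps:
Z = 6*I*√2 (Z = √(626 - 698) = √(-72) = 6*I*√2 ≈ 8.4853*I)
(-1087 + Z)² = (-1087 + 6*I*√2)²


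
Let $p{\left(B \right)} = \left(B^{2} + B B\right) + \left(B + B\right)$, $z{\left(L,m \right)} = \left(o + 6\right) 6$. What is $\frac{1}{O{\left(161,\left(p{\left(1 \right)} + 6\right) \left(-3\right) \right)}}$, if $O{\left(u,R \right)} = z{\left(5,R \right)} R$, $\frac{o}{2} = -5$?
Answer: $\frac{1}{720} \approx 0.0013889$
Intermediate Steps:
$o = -10$ ($o = 2 \left(-5\right) = -10$)
$z{\left(L,m \right)} = -24$ ($z{\left(L,m \right)} = \left(-10 + 6\right) 6 = \left(-4\right) 6 = -24$)
$p{\left(B \right)} = 2 B + 2 B^{2}$ ($p{\left(B \right)} = \left(B^{2} + B^{2}\right) + 2 B = 2 B^{2} + 2 B = 2 B + 2 B^{2}$)
$O{\left(u,R \right)} = - 24 R$
$\frac{1}{O{\left(161,\left(p{\left(1 \right)} + 6\right) \left(-3\right) \right)}} = \frac{1}{\left(-24\right) \left(2 \cdot 1 \left(1 + 1\right) + 6\right) \left(-3\right)} = \frac{1}{\left(-24\right) \left(2 \cdot 1 \cdot 2 + 6\right) \left(-3\right)} = \frac{1}{\left(-24\right) \left(4 + 6\right) \left(-3\right)} = \frac{1}{\left(-24\right) 10 \left(-3\right)} = \frac{1}{\left(-24\right) \left(-30\right)} = \frac{1}{720}$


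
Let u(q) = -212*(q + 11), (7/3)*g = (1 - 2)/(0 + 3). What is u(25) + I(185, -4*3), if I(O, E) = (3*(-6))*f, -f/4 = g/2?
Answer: -53460/7 ≈ -7637.1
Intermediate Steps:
g = -⅐ (g = 3*((1 - 2)/(0 + 3))/7 = 3*(-1/3)/7 = 3*(-1*⅓)/7 = (3/7)*(-⅓) = -⅐ ≈ -0.14286)
u(q) = -2332 - 212*q (u(q) = -212*(11 + q) = -2332 - 212*q)
f = 2/7 (f = -(-4)/(7*2) = -4*(-1/14) = 2/7 ≈ 0.28571)
I(O, E) = -36/7 (I(O, E) = (3*(-6))*(2/7) = -18*2/7 = -36/7)
u(25) + I(185, -4*3) = (-2332 - 212*25) - 36/7 = (-2332 - 5300) - 36/7 = -7632 - 36/7 = -53460/7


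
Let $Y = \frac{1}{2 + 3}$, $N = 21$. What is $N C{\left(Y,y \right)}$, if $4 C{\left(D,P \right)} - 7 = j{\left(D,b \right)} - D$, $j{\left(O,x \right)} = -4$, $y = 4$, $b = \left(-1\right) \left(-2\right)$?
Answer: $\frac{147}{10} \approx 14.7$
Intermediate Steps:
$b = 2$
$Y = \frac{1}{5} \approx 0.2$
$C{\left(D,P \right)} = \frac{3}{4} - \frac{D}{4}$ ($C{\left(D,P \right)} = \frac{7}{4} + \frac{-4 - D}{4} = \frac{7}{4} - \left(1 + \frac{D}{4}\right) = \frac{3}{4} - \frac{D}{4}$)
$N C{\left(Y,y \right)} = 21 \left(\frac{3}{4} - \frac{1}{20}\right) = 21 \cdot \frac{7}{10} = \frac{147}{10}$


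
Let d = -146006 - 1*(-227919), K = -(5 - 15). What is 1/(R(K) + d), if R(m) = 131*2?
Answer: 1/82175 ≈ 1.2169e-5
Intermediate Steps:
K = 10 (K = -1*(-10) = 10)
d = 81913 (d = -146006 + 227919 = 81913)
R(m) = 262
1/(R(K) + d) = 1/(262 + 81913) = 1/82175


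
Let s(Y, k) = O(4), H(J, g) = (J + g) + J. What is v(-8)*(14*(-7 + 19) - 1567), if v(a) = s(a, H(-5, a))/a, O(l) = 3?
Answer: 4197/8 ≈ 524.63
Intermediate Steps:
H(J, g) = g + 2*J
s(Y, k) = 3
v(a) = 3/a
v(-8)*(14*(-7 + 19) - 1567) = (3/(-8))*(14*(-7 + 19) - 1567) = (3*(-⅛))*(14*12 - 1567) = -3*(168 - 1567)/8 = -3/8*(-1399) = 4197/8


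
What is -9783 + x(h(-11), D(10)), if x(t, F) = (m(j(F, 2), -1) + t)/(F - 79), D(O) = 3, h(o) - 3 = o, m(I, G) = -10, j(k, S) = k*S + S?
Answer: -371745/38 ≈ -9782.8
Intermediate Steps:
j(k, S) = S + S*k (j(k, S) = S*k + S = S + S*k)
h(o) = 3 + o
x(t, F) = (-10 + t)/(-79 + F) (x(t, F) = (-10 + t)/(F - 79) = (-10 + t)/(-79 + F))
-9783 + x(h(-11), D(10)) = -9783 + (-10 + (3 - 11))/(-79 + 3) = -9783 + (-10 - 8)/(-76) = -9783 - 1/76*(-18) = -9783 + 9/38 = -371745/38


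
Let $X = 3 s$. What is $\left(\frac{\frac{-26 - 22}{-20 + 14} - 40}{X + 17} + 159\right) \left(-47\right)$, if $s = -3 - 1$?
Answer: $- \frac{35861}{5} \approx -7172.2$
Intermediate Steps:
$s = -4$
$X = -12$ ($X = 3 \left(-4\right) = -12$)
$\left(\frac{\frac{-26 - 22}{-20 + 14} - 40}{X + 17} + 159\right) \left(-47\right) = \left(\frac{\frac{-26 - 22}{-20 + 14} - 40}{-12 + 17} + 159\right) \left(-47\right) = \left(\frac{- \frac{48}{-6} - 40}{5} + 159\right) \left(-47\right) = \left(\left(\left(-48\right) \left(- \frac{1}{6}\right) - 40\right) \frac{1}{5} + 159\right) \left(-47\right) = \left(\left(8 - 40\right) \frac{1}{5} + 159\right) \left(-47\right) = \left(\left(-32\right) \frac{1}{5} + 159\right) \left(-47\right) = \left(- \frac{32}{5} + 159\right) \left(-47\right) = \frac{763}{5} \left(-47\right) = - \frac{35861}{5}$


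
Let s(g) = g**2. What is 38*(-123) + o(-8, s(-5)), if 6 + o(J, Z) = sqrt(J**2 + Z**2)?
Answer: -4680 + sqrt(689) ≈ -4653.8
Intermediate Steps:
o(J, Z) = -6 + sqrt(J**2 + Z**2)
38*(-123) + o(-8, s(-5)) = 38*(-123) + (-6 + sqrt((-8)**2 + ((-5)**2)**2)) = -4674 + (-6 + sqrt(64 + 25**2)) = -4674 + (-6 + sqrt(64 + 625)) = -4674 + (-6 + sqrt(689)) = -4680 + sqrt(689)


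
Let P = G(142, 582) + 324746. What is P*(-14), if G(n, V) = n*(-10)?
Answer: -4526564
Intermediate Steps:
G(n, V) = -10*n
P = 323326 (P = -10*142 + 324746 = -1420 + 324746 = 323326)
P*(-14) = 323326*(-14) = -4526564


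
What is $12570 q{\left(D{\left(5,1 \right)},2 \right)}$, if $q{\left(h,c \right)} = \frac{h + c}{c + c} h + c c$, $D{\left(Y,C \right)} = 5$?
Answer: $\frac{320535}{2} \approx 1.6027 \cdot 10^{5}$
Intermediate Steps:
$q{\left(h,c \right)} = c^{2} + \frac{h \left(c + h\right)}{2 c}$ ($q{\left(h,c \right)} = \frac{c + h}{2 c} h + c^{2} = \frac{h \left(c + h\right)}{2 c} + c^{2} = c^{2} + \frac{h \left(c + h\right)}{2 c}$)
$12570 q{\left(D{\left(5,1 \right)},2 \right)} = 12570 \left(2^{2} + \frac{1}{2} \cdot 5 + \frac{5^{2}}{2 \cdot 2}\right) = 12570 \left(4 + \frac{5}{2} + \frac{1}{2} \cdot \frac{1}{2} \cdot 25\right) = 12570 \left(4 + \frac{5}{2} + \frac{25}{4}\right) = 12570 \cdot \frac{51}{4} = \frac{320535}{2}$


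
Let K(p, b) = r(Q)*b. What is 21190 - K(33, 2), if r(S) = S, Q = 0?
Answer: 21190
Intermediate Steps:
K(p, b) = 0 (K(p, b) = 0*b = 0)
21190 - K(33, 2) = 21190 - 1*0 = 21190 + 0 = 21190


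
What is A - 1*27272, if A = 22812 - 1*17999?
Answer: -22459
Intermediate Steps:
A = 4813 (A = 22812 - 17999 = 4813)
A - 1*27272 = 4813 - 1*27272 = 4813 - 27272 = -22459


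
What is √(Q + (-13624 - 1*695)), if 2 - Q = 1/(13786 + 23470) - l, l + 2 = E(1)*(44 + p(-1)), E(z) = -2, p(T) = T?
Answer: I*√4998569350834/18628 ≈ 120.02*I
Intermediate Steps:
l = -88 (l = -2 - 2*(44 - 1) = -2 - 2*43 = -2 - 86 = -88)
Q = -3204017/37256 (Q = 2 - (1/(13786 + 23470) - 1*(-88)) = 2 - (1/37256 + 88) = 2 - 1*3278529/37256 = 2 - 3278529/37256 = -3204017/37256 ≈ -86.000)
√(Q + (-13624 - 1*695)) = √(-3204017/37256 + (-13624 - 1*695)) = √(-3204017/37256 + (-13624 - 695)) = √(-3204017/37256 - 14319) = √(-536672681/37256) = I*√4998569350834/18628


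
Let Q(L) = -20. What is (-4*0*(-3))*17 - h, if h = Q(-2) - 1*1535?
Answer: 1555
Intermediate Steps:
h = -1555 (h = -20 - 1*1535 = -20 - 1535 = -1555)
(-4*0*(-3))*17 - h = (-4*0*(-3))*17 - 1*(-1555) = (0*(-3))*17 + 1555 = 0*17 + 1555 = 0 + 1555 = 1555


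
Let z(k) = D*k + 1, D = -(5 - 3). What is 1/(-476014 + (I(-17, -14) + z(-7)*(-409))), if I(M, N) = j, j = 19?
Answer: -1/482130 ≈ -2.0741e-6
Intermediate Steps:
D = -2 (D = -1*2 = -2)
I(M, N) = 19
z(k) = 1 - 2*k (z(k) = -2*k + 1 = 1 - 2*k)
1/(-476014 + (I(-17, -14) + z(-7)*(-409))) = 1/(-476014 + (19 + (1 - 2*(-7))*(-409))) = 1/(-476014 + (19 + (1 + 14)*(-409))) = 1/(-476014 + (19 + 15*(-409))) = 1/(-476014 + (19 - 6135)) = 1/(-476014 - 6116) = 1/(-482130) = -1/482130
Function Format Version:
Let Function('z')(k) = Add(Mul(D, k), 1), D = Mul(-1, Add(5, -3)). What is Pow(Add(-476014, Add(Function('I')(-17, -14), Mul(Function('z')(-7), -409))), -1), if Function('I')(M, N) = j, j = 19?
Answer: Rational(-1, 482130) ≈ -2.0741e-6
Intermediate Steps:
D = -2 (D = Mul(-1, 2) = -2)
Function('I')(M, N) = 19
Function('z')(k) = Add(1, Mul(-2, k)) (Function('z')(k) = Add(Mul(-2, k), 1) = Add(1, Mul(-2, k)))
Pow(Add(-476014, Add(Function('I')(-17, -14), Mul(Function('z')(-7), -409))), -1) = Pow(Add(-476014, Add(19, Mul(Add(1, Mul(-2, -7)), -409))), -1) = Pow(Add(-476014, Add(19, Mul(Add(1, 14), -409))), -1) = Pow(Add(-476014, Add(19, Mul(15, -409))), -1) = Pow(Add(-476014, Add(19, -6135)), -1) = Pow(Add(-476014, -6116), -1) = Pow(-482130, -1) = Rational(-1, 482130)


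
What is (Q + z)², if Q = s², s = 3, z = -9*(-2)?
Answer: 729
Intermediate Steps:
z = 18
Q = 9 (Q = 3² = 9)
(Q + z)² = (9 + 18)² = 27² = 729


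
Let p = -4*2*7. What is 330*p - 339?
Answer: -18819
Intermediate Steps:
p = -56 (p = -8*7 = -56)
330*p - 339 = 330*(-56) - 339 = -18480 - 339 = -18819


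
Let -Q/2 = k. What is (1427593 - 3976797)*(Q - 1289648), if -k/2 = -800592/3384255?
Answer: 529809673263728192/161155 ≈ 3.2876e+12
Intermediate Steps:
k = 533728/1128085 (k = -(-1601184)/3384255 = -2*(-266864/1128085) = 533728/1128085 ≈ 0.47313)
Q = -1067456/1128085 (Q = -2*533728/1128085 = -1067456/1128085 ≈ -0.94625)
(1427593 - 3976797)*(Q - 1289648) = (1427593 - 3976797)*(-1067456/1128085 - 1289648) = -2549204*(-1454833631536/1128085) = 529809673263728192/161155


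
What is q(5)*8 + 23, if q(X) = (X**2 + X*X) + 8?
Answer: 487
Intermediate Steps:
q(X) = 8 + 2*X**2 (q(X) = (X**2 + X**2) + 8 = 2*X**2 + 8 = 8 + 2*X**2)
q(5)*8 + 23 = (8 + 2*5**2)*8 + 23 = (8 + 2*25)*8 + 23 = (8 + 50)*8 + 23 = 58*8 + 23 = 464 + 23 = 487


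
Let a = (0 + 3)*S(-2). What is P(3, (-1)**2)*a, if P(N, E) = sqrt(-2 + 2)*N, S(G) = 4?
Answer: 0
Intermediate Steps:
P(N, E) = 0 (P(N, E) = sqrt(0)*N = 0*N = 0)
a = 12 (a = (0 + 3)*4 = 3*4 = 12)
P(3, (-1)**2)*a = 0*12 = 0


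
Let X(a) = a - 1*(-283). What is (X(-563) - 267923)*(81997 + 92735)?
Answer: -46863646596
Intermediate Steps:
X(a) = 283 + a (X(a) = a + 283 = 283 + a)
(X(-563) - 267923)*(81997 + 92735) = ((283 - 563) - 267923)*(81997 + 92735) = (-280 - 267923)*174732 = -268203*174732 = -46863646596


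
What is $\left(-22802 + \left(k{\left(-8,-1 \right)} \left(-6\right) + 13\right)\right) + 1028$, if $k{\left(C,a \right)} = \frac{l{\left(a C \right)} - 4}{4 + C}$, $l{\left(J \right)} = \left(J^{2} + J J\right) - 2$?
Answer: $-21578$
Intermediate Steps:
$l{\left(J \right)} = -2 + 2 J^{2}$ ($l{\left(J \right)} = \left(J^{2} + J^{2}\right) - 2 = 2 J^{2} - 2 = -2 + 2 J^{2}$)
$k{\left(C,a \right)} = \frac{-6 + 2 C^{2} a^{2}}{4 + C}$ ($k{\left(C,a \right)} = \frac{\left(-2 + 2 \left(a C\right)^{2}\right) - 4}{4 + C} = \frac{\left(-2 + 2 \left(C a\right)^{2}\right) - 4}{4 + C} = \frac{\left(-2 + 2 C^{2} a^{2}\right) - 4}{4 + C} = \frac{-6 + 2 C^{2} a^{2}}{4 + C}$)
$\left(-22802 + \left(k{\left(-8,-1 \right)} \left(-6\right) + 13\right)\right) + 1028 = \left(-22802 + \left(\frac{2 \left(-3 + \left(-8\right)^{2} \left(-1\right)^{2}\right)}{4 - 8} \left(-6\right) + 13\right)\right) + 1028 = \left(-22802 + \left(\frac{2 \left(-3 + 64 \cdot 1\right)}{-4} \left(-6\right) + 13\right)\right) + 1028 = \left(-22802 + \left(2 \left(- \frac{1}{4}\right) \left(-3 + 64\right) \left(-6\right) + 13\right)\right) + 1028 = \left(-22802 + \left(2 \left(- \frac{1}{4}\right) 61 \left(-6\right) + 13\right)\right) + 1028 = \left(-22802 + \left(\left(- \frac{61}{2}\right) \left(-6\right) + 13\right)\right) + 1028 = \left(-22802 + \left(183 + 13\right)\right) + 1028 = \left(-22802 + 196\right) + 1028 = -22606 + 1028 = -21578$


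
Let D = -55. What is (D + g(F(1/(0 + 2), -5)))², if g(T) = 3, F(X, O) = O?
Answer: 2704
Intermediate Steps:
(D + g(F(1/(0 + 2), -5)))² = (-55 + 3)² = (-52)² = 2704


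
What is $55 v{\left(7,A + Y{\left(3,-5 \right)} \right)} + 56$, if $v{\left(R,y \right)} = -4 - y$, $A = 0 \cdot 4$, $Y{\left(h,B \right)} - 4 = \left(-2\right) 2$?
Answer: $-164$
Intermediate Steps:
$Y{\left(h,B \right)} = 0$ ($Y{\left(h,B \right)} = 4 - 4 = 0$)
$A = 0$
$55 v{\left(7,A + Y{\left(3,-5 \right)} \right)} + 56 = 55 \left(-4 - \left(0 + 0\right)\right) + 56 = 55 \left(-4 - 0\right) + 56 = 55 \left(-4 + 0\right) + 56 = 55 \left(-4\right) + 56 = -220 + 56 = -164$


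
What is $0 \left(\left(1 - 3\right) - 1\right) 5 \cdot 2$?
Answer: $0$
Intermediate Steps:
$0 \left(\left(1 - 3\right) - 1\right) 5 \cdot 2 = 0 \left(-2 - 1\right) 10 = 0 \left(-3\right) 10 = 0 \cdot 10 = 0$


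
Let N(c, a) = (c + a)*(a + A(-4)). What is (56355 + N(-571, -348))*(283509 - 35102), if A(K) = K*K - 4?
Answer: 90703083573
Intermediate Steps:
A(K) = -4 + K² (A(K) = K² - 4 = -4 + K²)
N(c, a) = (12 + a)*(a + c) (N(c, a) = (c + a)*(a + (-4 + (-4)²)) = (a + c)*(a + (-4 + 16)) = (a + c)*(a + 12) = (a + c)*(12 + a) = (12 + a)*(a + c))
(56355 + N(-571, -348))*(283509 - 35102) = (56355 + ((-348)² + 12*(-348) + 12*(-571) - 348*(-571)))*(283509 - 35102) = (56355 + (121104 - 4176 - 6852 + 198708))*248407 = (56355 + 308784)*248407 = 365139*248407 = 90703083573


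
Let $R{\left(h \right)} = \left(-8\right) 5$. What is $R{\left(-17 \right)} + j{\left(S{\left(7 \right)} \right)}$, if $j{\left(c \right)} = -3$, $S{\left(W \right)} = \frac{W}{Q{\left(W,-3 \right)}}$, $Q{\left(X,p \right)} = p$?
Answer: $-43$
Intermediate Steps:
$R{\left(h \right)} = -40$
$S{\left(W \right)} = - \frac{W}{3}$ ($S{\left(W \right)} = \frac{W}{-3} = - \frac{W}{3}$)
$R{\left(-17 \right)} + j{\left(S{\left(7 \right)} \right)} = -40 - 3 = -43$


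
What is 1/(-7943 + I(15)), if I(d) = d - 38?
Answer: -1/7966 ≈ -0.00012553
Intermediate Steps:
I(d) = -38 + d
1/(-7943 + I(15)) = 1/(-7943 + (-38 + 15)) = 1/(-7943 - 23) = 1/(-7966) = -1/7966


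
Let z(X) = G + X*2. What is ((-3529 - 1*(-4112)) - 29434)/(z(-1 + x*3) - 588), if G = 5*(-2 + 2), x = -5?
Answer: 28851/620 ≈ 46.534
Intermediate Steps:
G = 0 (G = 5*0 = 0)
z(X) = 2*X (z(X) = 0 + X*2 = 0 + 2*X = 2*X)
((-3529 - 1*(-4112)) - 29434)/(z(-1 + x*3) - 588) = ((-3529 - 1*(-4112)) - 29434)/(2*(-1 - 5*3) - 588) = ((-3529 + 4112) - 29434)/(2*(-1 - 15) - 588) = (583 - 29434)/(2*(-16) - 588) = -28851/(-32 - 588) = -28851/(-620) = -28851*(-1/620) = 28851/620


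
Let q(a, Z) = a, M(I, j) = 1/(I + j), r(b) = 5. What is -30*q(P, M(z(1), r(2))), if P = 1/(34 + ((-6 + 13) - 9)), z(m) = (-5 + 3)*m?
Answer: -15/16 ≈ -0.93750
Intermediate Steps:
z(m) = -2*m
P = 1/32 (P = 1/(34 + (7 - 9)) = 1/(34 - 2) = 1/32 ≈ 0.031250)
-30*q(P, M(z(1), r(2))) = -30*1/32 = -15/16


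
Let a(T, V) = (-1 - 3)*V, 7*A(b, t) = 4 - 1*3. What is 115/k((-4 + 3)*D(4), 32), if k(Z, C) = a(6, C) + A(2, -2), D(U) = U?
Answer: -161/179 ≈ -0.89944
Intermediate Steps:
A(b, t) = 1/7 (A(b, t) = (4 - 1*3)/7 = (4 - 3)/7 = (1/7)*1 = 1/7)
a(T, V) = -4*V
k(Z, C) = 1/7 - 4*C (k(Z, C) = -4*C + 1/7 = 1/7 - 4*C)
115/k((-4 + 3)*D(4), 32) = 115/(1/7 - 4*32) = 115/(1/7 - 128) = 115/(-895/7) = 115*(-7/895) = -161/179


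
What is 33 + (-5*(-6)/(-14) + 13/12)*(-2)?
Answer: 1475/42 ≈ 35.119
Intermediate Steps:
33 + (-5*(-6)/(-14) + 13/12)*(-2) = 33 + (30*(-1/14) + 13*(1/12))*(-2) = 33 + (-15/7 + 13/12)*(-2) = 33 - 89/84*(-2) = 33 + 89/42 = 1475/42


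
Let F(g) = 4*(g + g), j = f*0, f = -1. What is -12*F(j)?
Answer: 0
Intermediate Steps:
j = 0 (j = -1*0 = 0)
F(g) = 8*g (F(g) = 4*(2*g) = 8*g)
-12*F(j) = -96*0 = -12*0 = 0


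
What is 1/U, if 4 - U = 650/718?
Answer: 359/1111 ≈ 0.32313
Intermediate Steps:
U = 1111/359 (U = 4 - 650/718 = 4 - 1*325/359 = 4 - 325/359 = 1111/359 ≈ 3.0947)
1/U = 1/(1111/359) = 359/1111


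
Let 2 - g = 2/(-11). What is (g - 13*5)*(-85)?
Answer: 58735/11 ≈ 5339.5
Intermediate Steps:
g = 24/11 (g = 2 - 2/(-11) = 2 - 2*(-1)/11 = 2 - 1*(-2/11) = 2 + 2/11 = 24/11 ≈ 2.1818)
(g - 13*5)*(-85) = (24/11 - 13*5)*(-85) = (24/11 - 65)*(-85) = -691/11*(-85) = 58735/11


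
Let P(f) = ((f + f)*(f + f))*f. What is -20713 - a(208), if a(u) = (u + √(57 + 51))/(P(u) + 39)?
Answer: -57352205003/2768899 - 6*√3/35995687 ≈ -20713.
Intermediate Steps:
P(f) = 4*f³ (P(f) = ((2*f)*(2*f))*f = (4*f²)*f = 4*f³)
a(u) = (u + 6*√3)/(39 + 4*u³) (a(u) = (u + √(57 + 51))/(4*u³ + 39) = (u + √108)/(39 + 4*u³) = (u + 6*√3)/(39 + 4*u³))
-20713 - a(208) = -20713 - (208 + 6*√3)/(39 + 4*208³) = -20713 - (208 + 6*√3)/(39 + 4*8998912) = -20713 - (208 + 6*√3)/(39 + 35995648) = -20713 - (208 + 6*√3)/35995687 = -20713 - (16/2768899 + 6*√3/35995687) = -20713 + (-16/2768899 - 6*√3/35995687) = -57352205003/2768899 - 6*√3/35995687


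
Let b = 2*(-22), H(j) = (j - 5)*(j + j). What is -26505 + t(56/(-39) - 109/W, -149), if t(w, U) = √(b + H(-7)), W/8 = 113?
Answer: -26505 + 2*√31 ≈ -26494.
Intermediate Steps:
W = 904 (W = 8*113 = 904)
H(j) = 2*j*(-5 + j) (H(j) = (-5 + j)*(2*j) = 2*j*(-5 + j))
b = -44
t(w, U) = 2*√31 (t(w, U) = √(-44 + 2*(-7)*(-5 - 7)) = √(-44 + 2*(-7)*(-12)) = √(-44 + 168) = √124 = 2*√31)
-26505 + t(56/(-39) - 109/W, -149) = -26505 + 2*√31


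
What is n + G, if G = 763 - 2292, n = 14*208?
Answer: 1383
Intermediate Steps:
n = 2912
G = -1529
n + G = 2912 - 1529 = 1383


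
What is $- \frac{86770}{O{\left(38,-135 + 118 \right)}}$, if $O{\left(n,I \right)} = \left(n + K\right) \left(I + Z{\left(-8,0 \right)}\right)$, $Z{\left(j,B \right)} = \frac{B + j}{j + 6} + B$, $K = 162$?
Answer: $\frac{8677}{260} \approx 33.373$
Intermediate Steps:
$Z{\left(j,B \right)} = B + \frac{B + j}{6 + j}$ ($Z{\left(j,B \right)} = \frac{B + j}{6 + j} + B = B + \frac{B + j}{6 + j}$)
$O{\left(n,I \right)} = \left(4 + I\right) \left(162 + n\right)$ ($O{\left(n,I \right)} = \left(n + 162\right) \left(I + \frac{-8 + 7 \cdot 0 + 0 \left(-8\right)}{6 - 8}\right) = \left(162 + n\right) \left(I + \frac{-8 + 0 + 0}{-2}\right) = \left(162 + n\right) \left(I - -4\right) = \left(162 + n\right) \left(I + 4\right) = \left(162 + n\right) \left(4 + I\right) = \left(4 + I\right) \left(162 + n\right)$)
$- \frac{86770}{O{\left(38,-135 + 118 \right)}} = - \frac{86770}{648 + 4 \cdot 38 + 162 \left(-135 + 118\right) + \left(-135 + 118\right) 38} = - \frac{86770}{648 + 152 + 162 \left(-17\right) - 646} = - \frac{86770}{648 + 152 - 2754 - 646} = - \frac{86770}{-2600} = \left(-86770\right) \left(- \frac{1}{2600}\right) = \frac{8677}{260}$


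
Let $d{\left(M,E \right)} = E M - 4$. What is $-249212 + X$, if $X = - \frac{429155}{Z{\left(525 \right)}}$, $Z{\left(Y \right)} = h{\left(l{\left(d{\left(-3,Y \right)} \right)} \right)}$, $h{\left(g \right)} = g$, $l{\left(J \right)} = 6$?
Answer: $- \frac{1924427}{6} \approx -3.2074 \cdot 10^{5}$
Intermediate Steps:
$d{\left(M,E \right)} = -4 + E M$
$Z{\left(Y \right)} = 6$
$X = - \frac{429155}{6} \approx -71526.0$
$-249212 + X = -249212 - \frac{429155}{6} = - \frac{1924427}{6}$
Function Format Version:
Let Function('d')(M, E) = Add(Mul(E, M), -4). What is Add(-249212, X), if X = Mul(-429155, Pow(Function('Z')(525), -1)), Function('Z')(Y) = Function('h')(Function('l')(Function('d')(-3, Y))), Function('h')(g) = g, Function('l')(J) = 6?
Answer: Rational(-1924427, 6) ≈ -3.2074e+5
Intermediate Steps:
Function('d')(M, E) = Add(-4, Mul(E, M))
Function('Z')(Y) = 6
X = Rational(-429155, 6) (X = Mul(-429155, Pow(6, -1)) = Mul(-429155, Rational(1, 6)) = Rational(-429155, 6) ≈ -71526.)
Add(-249212, X) = Add(-249212, Rational(-429155, 6)) = Rational(-1924427, 6)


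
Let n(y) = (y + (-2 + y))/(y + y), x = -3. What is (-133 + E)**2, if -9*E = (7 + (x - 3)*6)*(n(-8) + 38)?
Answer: 249001/5184 ≈ 48.033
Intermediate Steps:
n(y) = (-2 + 2*y)/(2*y) (n(y) = (-2 + 2*y)/((2*y)) = (-2 + 2*y)*(1/(2*y)) = (-2 + 2*y)/(2*y))
E = 9077/72 (E = -(7 + (-3 - 3)*6)*((-1 - 8)/(-8) + 38)/9 = -(7 - 6*6)*(-1/8*(-9) + 38)/9 = -(7 - 36)*(9/8 + 38)/9 = -(-29)*313/(9*8) = -1/9*(-9077/8) = 9077/72 ≈ 126.07)
(-133 + E)**2 = (-133 + 9077/72)**2 = (-499/72)**2 = 249001/5184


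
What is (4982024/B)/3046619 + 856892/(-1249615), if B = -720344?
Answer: -235069145343080459/342802777486122455 ≈ -0.68573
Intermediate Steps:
(4982024/B)/3046619 + 856892/(-1249615) = (4982024/(-720344))/3046619 + 856892/(-1249615) = (4982024*(-1/720344))*(1/3046619) + 856892*(-1/1249615) = -622753/90043*1/3046619 - 856892/1249615 = -622753/274326714617 - 856892/1249615 = -235069145343080459/342802777486122455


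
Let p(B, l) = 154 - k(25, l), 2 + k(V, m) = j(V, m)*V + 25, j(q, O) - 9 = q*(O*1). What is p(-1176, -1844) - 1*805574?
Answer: 346832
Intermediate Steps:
j(q, O) = 9 + O*q (j(q, O) = 9 + q*(O*1) = 9 + q*O = 9 + O*q)
k(V, m) = 23 + V*(9 + V*m) (k(V, m) = -2 + ((9 + m*V)*V + 25) = -2 + ((9 + V*m)*V + 25) = -2 + (V*(9 + V*m) + 25) = -2 + (25 + V*(9 + V*m)) = 23 + V*(9 + V*m))
p(B, l) = -94 - 625*l (p(B, l) = 154 - (23 + 25*(9 + 25*l)) = 154 - (23 + (225 + 625*l)) = 154 - (248 + 625*l) = 154 + (-248 - 625*l) = -94 - 625*l)
p(-1176, -1844) - 1*805574 = (-94 - 625*(-1844)) - 1*805574 = (-94 + 1152500) - 805574 = 1152406 - 805574 = 346832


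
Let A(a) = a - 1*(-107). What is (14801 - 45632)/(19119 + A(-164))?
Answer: -10277/6354 ≈ -1.6174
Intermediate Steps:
A(a) = 107 + a (A(a) = a + 107 = 107 + a)
(14801 - 45632)/(19119 + A(-164)) = (14801 - 45632)/(19119 + (107 - 164)) = -30831/(19119 - 57) = -30831/19062 = -30831*1/19062 = -10277/6354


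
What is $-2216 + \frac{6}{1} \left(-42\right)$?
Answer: $-2468$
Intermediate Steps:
$-2216 + \frac{6}{1} \left(-42\right) = -2216 + 6 \cdot 1 \left(-42\right) = -2216 + 6 \left(-42\right) = -2216 - 252 = -2468$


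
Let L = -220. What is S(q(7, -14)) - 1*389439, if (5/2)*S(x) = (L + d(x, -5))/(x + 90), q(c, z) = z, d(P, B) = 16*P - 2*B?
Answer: -36996922/95 ≈ -3.8944e+5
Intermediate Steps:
d(P, B) = -2*B + 16*P
S(x) = 2*(-210 + 16*x)/(5*(90 + x)) (S(x) = 2*((-220 + (-2*(-5) + 16*x))/(x + 90))/5 = 2*((-220 + (10 + 16*x))/(90 + x))/5 = 2*((-210 + 16*x)/(90 + x))/5 = 2*(-210 + 16*x)/(5*(90 + x)))
S(q(7, -14)) - 1*389439 = 4*(-105 + 8*(-14))/(5*(90 - 14)) - 1*389439 = (⅘)*(-105 - 112)/76 - 389439 = (⅘)*(1/76)*(-217) - 389439 = -217/95 - 389439 = -36996922/95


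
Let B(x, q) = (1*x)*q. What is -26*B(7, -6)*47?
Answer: 51324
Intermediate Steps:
B(x, q) = q*x (B(x, q) = x*q = q*x)
-26*B(7, -6)*47 = -(-156)*7*47 = -26*(-42)*47 = 1092*47 = 51324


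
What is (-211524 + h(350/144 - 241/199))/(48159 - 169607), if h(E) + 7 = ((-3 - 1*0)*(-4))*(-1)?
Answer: 211543/121448 ≈ 1.7418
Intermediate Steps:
h(E) = -19 (h(E) = -7 + ((-3 - 1*0)*(-4))*(-1) = -7 + ((-3 + 0)*(-4))*(-1) = -7 - 3*(-4)*(-1) = -7 + 12*(-1) = -7 - 12 = -19)
(-211524 + h(350/144 - 241/199))/(48159 - 169607) = (-211524 - 19)/(48159 - 169607) = -211543/(-121448) = -211543*(-1/121448) = 211543/121448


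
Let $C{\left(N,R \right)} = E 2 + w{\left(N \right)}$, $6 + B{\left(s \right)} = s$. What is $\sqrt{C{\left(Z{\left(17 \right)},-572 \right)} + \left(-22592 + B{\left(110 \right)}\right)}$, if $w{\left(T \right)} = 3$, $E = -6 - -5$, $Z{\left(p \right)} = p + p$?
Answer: $i \sqrt{22487} \approx 149.96 i$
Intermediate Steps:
$Z{\left(p \right)} = 2 p$
$B{\left(s \right)} = -6 + s$
$E = -1$ ($E = -6 + 5 = -1$)
$C{\left(N,R \right)} = 1$ ($C{\left(N,R \right)} = \left(-1\right) 2 + 3 = -2 + 3 = 1$)
$\sqrt{C{\left(Z{\left(17 \right)},-572 \right)} + \left(-22592 + B{\left(110 \right)}\right)} = \sqrt{1 + \left(-22592 + \left(-6 + 110\right)\right)} = \sqrt{1 + \left(-22592 + 104\right)} = \sqrt{1 - 22488} = \sqrt{-22487} = i \sqrt{22487}$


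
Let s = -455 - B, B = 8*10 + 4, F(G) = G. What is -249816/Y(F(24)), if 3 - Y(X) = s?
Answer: -124908/271 ≈ -460.92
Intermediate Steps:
B = 84 (B = 80 + 4 = 84)
s = -539 (s = -455 - 1*84 = -455 - 84 = -539)
Y(X) = 542 (Y(X) = 3 - 1*(-539) = 3 + 539 = 542)
-249816/Y(F(24)) = -249816/542 = -249816*1/542 = -124908/271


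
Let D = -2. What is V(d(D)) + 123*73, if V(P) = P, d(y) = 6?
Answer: 8985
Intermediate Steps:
V(d(D)) + 123*73 = 6 + 123*73 = 6 + 8979 = 8985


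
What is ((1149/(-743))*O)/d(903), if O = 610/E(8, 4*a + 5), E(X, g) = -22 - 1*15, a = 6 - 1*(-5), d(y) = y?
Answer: 233630/8274791 ≈ 0.028234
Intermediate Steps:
a = 11 (a = 6 + 5 = 11)
E(X, g) = -37 (E(X, g) = -22 - 15 = -37)
O = -610/37 (O = 610/(-37) = 610*(-1/37) = -610/37 ≈ -16.486)
((1149/(-743))*O)/d(903) = ((1149/(-743))*(-610/37))/903 = ((1149*(-1/743))*(-610/37))*(1/903) = -1149/743*(-610/37)*(1/903) = (700890/27491)*(1/903) = 233630/8274791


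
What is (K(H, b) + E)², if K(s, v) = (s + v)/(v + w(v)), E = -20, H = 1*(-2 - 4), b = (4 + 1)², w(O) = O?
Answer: 962361/2500 ≈ 384.94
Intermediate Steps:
b = 25 (b = 5² = 25)
H = -6 (H = 1*(-6) = -6)
K(s, v) = (s + v)/(2*v) (K(s, v) = (s + v)/(v + v) = (s + v)/((2*v)) = (s + v)*(1/(2*v)) = (s + v)/(2*v))
(K(H, b) + E)² = ((½)*(-6 + 25)/25 - 20)² = ((½)*(1/25)*19 - 20)² = (19/50 - 20)² = (-981/50)² = 962361/2500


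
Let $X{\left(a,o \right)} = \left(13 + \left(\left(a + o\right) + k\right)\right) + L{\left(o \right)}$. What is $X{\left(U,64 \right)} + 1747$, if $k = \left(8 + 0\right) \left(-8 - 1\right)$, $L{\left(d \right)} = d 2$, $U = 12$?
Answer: $1892$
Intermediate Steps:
$L{\left(d \right)} = 2 d$
$k = -72$ ($k = 8 \left(-9\right) = -72$)
$X{\left(a,o \right)} = -59 + a + 3 o$ ($X{\left(a,o \right)} = \left(13 - \left(72 - a - o\right)\right) + 2 o = \left(13 + \left(-72 + a + o\right)\right) + 2 o = \left(-59 + a + o\right) + 2 o = -59 + a + 3 o$)
$X{\left(U,64 \right)} + 1747 = \left(-59 + 12 + 3 \cdot 64\right) + 1747 = \left(-59 + 12 + 192\right) + 1747 = 145 + 1747 = 1892$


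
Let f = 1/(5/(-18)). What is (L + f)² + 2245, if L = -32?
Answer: 87809/25 ≈ 3512.4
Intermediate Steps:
f = -18/5 (f = 1/(5*(-1/18)) = 1/(-5/18) = -18/5 ≈ -3.6000)
(L + f)² + 2245 = (-32 - 18/5)² + 2245 = (-178/5)² + 2245 = 31684/25 + 2245 = 87809/25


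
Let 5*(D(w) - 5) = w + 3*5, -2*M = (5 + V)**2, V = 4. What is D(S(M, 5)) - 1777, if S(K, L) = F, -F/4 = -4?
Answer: -8829/5 ≈ -1765.8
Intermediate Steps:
F = 16 (F = -4*(-4) = 16)
M = -81/2 (M = -(5 + 4)**2/2 = -1/2*9**2 = -1/2*81 = -81/2 ≈ -40.500)
S(K, L) = 16
D(w) = 8 + w/5 (D(w) = 5 + (w + 3*5)/5 = 5 + (w + 15)/5 = 5 + (15 + w)/5 = 5 + (3 + w/5) = 8 + w/5)
D(S(M, 5)) - 1777 = (8 + (1/5)*16) - 1777 = (8 + 16/5) - 1777 = 56/5 - 1777 = -8829/5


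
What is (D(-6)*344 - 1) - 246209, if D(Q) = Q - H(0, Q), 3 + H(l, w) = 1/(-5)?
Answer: -1235866/5 ≈ -2.4717e+5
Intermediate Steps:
H(l, w) = -16/5 (H(l, w) = -3 + 1/(-5) = -3 - 1/5 = -16/5)
D(Q) = 16/5 + Q (D(Q) = Q - 1*(-16/5) = Q + 16/5 = 16/5 + Q)
(D(-6)*344 - 1) - 246209 = ((16/5 - 6)*344 - 1) - 246209 = (-14/5*344 - 1) - 246209 = (-4816/5 - 1) - 246209 = -4821/5 - 246209 = -1235866/5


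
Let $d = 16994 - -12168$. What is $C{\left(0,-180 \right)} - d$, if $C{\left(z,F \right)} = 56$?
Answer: $-29106$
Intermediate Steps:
$d = 29162$ ($d = 16994 + 12168 = 29162$)
$C{\left(0,-180 \right)} - d = 56 - 29162 = -29106$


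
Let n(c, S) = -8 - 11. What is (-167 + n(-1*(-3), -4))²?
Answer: 34596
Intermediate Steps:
n(c, S) = -19
(-167 + n(-1*(-3), -4))² = (-167 - 19)² = (-186)² = 34596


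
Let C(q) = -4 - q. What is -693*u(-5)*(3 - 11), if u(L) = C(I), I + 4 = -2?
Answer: 11088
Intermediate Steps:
I = -6 (I = -4 - 2 = -6)
u(L) = 2 (u(L) = -4 - 1*(-6) = -4 + 6 = 2)
-693*u(-5)*(3 - 11) = -1386*(3 - 11) = -1386*(-8) = -693*(-16) = 11088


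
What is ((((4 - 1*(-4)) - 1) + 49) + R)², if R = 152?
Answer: 43264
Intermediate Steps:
((((4 - 1*(-4)) - 1) + 49) + R)² = ((((4 - 1*(-4)) - 1) + 49) + 152)² = ((((4 + 4) - 1) + 49) + 152)² = (((8 - 1) + 49) + 152)² = ((7 + 49) + 152)² = (56 + 152)² = 208² = 43264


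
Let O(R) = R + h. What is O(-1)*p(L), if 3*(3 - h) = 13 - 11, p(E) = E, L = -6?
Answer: -8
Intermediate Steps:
h = 7/3 (h = 3 - (13 - 11)/3 = 3 - ⅓*2 = 3 - ⅔ = 7/3 ≈ 2.3333)
O(R) = 7/3 + R (O(R) = R + 7/3 = 7/3 + R)
O(-1)*p(L) = (7/3 - 1)*(-6) = (4/3)*(-6) = -8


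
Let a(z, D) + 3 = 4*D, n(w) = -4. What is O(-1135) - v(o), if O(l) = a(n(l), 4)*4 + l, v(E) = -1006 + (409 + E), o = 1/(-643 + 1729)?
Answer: -527797/1086 ≈ -486.00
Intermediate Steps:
o = 1/1086 ≈ 0.00092081
v(E) = -597 + E
a(z, D) = -3 + 4*D
O(l) = 52 + l (O(l) = (-3 + 4*4)*4 + l = (-3 + 16)*4 + l = 13*4 + l = 52 + l)
O(-1135) - v(o) = (52 - 1135) - (-597 + 1/1086) = -1083 - 1*(-648341/1086) = -1083 + 648341/1086 = -527797/1086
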